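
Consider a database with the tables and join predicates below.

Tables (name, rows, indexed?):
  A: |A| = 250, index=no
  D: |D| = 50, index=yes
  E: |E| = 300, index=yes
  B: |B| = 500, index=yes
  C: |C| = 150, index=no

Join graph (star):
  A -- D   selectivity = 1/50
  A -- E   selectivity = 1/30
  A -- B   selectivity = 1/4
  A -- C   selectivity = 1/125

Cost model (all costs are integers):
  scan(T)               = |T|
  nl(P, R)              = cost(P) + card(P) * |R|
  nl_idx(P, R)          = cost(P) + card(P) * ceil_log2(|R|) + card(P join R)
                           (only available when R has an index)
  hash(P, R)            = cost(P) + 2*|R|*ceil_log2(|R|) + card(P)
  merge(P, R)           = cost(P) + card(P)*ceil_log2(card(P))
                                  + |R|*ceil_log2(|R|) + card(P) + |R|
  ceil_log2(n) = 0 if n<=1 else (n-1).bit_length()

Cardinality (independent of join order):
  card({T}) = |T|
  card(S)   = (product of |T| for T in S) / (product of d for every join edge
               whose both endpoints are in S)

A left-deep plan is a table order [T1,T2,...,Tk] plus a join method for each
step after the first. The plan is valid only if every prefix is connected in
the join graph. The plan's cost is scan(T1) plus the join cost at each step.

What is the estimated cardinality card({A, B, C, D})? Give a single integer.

37500

Tables in S: A(250), B(500), C(150), D(50)
Edges inside S: A-D(d=50), A-B(d=4), A-C(d=125)
numerator = 250 * 500 * 150 * 50 = 937500000
denominator = 50 * 4 * 125 = 25000
card(S) = 937500000 / 25000 = 37500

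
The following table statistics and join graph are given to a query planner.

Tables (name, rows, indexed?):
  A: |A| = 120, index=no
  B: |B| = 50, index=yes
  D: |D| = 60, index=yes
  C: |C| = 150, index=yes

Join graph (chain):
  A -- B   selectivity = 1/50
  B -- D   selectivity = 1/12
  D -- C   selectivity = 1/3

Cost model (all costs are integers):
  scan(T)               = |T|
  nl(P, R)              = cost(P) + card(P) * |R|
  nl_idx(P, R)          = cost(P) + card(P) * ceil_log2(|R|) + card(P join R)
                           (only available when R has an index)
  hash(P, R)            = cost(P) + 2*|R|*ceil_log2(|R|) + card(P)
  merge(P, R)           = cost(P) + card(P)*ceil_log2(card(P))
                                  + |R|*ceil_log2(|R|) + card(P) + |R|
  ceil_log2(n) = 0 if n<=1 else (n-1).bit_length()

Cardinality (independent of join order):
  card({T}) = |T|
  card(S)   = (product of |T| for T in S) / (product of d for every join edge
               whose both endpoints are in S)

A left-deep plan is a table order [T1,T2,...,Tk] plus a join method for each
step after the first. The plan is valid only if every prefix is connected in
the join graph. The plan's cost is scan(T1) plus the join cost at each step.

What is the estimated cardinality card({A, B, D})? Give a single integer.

Tables in S: A(120), B(50), D(60)
Edges inside S: A-B(d=50), B-D(d=12)
numerator = 120 * 50 * 60 = 360000
denominator = 50 * 12 = 600
card(S) = 360000 / 600 = 600

600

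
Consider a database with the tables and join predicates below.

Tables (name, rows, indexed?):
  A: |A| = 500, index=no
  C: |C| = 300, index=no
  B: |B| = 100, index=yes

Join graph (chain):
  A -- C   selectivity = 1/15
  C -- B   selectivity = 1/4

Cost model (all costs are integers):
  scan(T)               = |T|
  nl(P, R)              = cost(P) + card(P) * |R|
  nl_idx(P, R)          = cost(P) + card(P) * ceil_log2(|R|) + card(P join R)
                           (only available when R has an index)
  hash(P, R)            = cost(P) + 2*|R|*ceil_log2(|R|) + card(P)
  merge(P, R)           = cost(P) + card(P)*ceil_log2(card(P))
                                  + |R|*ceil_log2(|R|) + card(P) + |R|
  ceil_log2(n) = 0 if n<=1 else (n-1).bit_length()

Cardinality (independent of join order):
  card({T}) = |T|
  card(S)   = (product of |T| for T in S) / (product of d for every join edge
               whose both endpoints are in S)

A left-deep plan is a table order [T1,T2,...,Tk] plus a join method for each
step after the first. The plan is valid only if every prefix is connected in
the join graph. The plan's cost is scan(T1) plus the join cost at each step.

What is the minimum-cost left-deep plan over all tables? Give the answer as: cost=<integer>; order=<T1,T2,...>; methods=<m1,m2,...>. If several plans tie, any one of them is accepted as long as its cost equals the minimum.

cost=17800; order=A,C,B; methods=hash,hash

Selinger DP (subsets sized 1..n):
  {A}: scan cost=500, card=500
  {C}: scan cost=300, card=300
  {B}: scan cost=100, card=100
  {AC}: card=10000; try (C,hash)→6400, (A,merge)→8300, (C,merge)→8500, (A,hash)→9600, (A,nl)→150300, (C,nl)→150500; best=6400 via (C,hash)
  {BC}: card=7500; try (B,hash)→2000, (C,merge)→3900, (B,merge)→4100, (C,hash)→5600, (B,nl_idx)→9900, (C,nl)→30100 …(+1); best=2000 via (B,hash)
  {ABC}: card=250000; try (B,hash)→17800, (A,hash)→18500, (A,merge)→112000, (B,merge)→157200, (B,nl_idx)→326400, (B,nl)→1006400 …(+1); best=17800 via (B,hash)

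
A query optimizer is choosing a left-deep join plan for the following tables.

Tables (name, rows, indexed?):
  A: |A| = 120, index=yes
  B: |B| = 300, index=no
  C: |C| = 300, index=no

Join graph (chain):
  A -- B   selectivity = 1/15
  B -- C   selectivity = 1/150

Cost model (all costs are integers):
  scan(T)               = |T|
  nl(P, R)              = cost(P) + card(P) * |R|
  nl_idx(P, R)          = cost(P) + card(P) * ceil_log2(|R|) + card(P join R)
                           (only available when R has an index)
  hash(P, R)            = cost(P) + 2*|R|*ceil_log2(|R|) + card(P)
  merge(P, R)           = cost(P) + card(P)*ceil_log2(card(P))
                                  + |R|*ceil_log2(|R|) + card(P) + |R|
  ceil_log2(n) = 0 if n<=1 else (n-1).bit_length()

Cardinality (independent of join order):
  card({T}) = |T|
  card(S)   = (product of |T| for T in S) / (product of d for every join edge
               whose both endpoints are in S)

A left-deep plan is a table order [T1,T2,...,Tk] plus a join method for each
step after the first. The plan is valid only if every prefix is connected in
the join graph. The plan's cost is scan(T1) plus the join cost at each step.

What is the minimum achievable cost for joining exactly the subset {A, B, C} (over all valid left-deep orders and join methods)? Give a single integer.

8280

Selinger DP over subsets of {A,B,C}:
  {A}: scan cost=120, card=120
  {B}: scan cost=300, card=300
  {C}: scan cost=300, card=300
  {AB}: card=2400; try (A,hash)→2280, (B,merge)→4080, (A,merge)→4260, (A,nl_idx)→4800, (B,hash)→5640, (B,nl)→36120 …(+1); best=2280 via (A,hash)
  {BC}: card=600; try (C,hash)→6000, (B,hash)→6000, (C,merge)→6300, (B,merge)→6300, (C,nl)→90300, (B,nl)→90300; best=6000 via (C,hash)
  {ABC}: card=4800; try (A,hash)→8280, (C,hash)→10080, (A,merge)→13560, (A,nl_idx)→15000, (C,merge)→36480, (A,nl)→78000 …(+1); best=8280 via (A,hash)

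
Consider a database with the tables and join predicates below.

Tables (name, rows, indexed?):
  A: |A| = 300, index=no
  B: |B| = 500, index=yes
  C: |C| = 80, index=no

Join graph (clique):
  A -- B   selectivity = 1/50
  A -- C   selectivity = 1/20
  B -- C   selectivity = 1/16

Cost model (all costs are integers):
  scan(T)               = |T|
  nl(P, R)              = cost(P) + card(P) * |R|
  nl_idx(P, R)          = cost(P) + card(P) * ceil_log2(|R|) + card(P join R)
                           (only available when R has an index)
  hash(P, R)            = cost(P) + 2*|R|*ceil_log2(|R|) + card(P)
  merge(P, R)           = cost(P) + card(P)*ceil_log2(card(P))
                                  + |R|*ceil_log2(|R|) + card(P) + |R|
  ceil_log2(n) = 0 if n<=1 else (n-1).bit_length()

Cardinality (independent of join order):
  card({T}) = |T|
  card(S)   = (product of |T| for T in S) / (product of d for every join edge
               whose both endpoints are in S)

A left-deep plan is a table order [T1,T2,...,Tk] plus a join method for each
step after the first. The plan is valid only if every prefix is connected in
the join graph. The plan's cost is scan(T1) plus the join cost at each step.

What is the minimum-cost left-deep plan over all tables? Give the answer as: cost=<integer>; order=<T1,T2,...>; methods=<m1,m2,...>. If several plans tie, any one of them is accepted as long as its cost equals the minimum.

Selinger DP (subsets sized 1..n):
  {A}: scan cost=300, card=300
  {B}: scan cost=500, card=500
  {C}: scan cost=80, card=80
  {AB}: card=3000; try (B,nl_idx)→6000, (A,hash)→6400, (B,merge)→8300, (A,merge)→8500, (B,hash)→9600, (B,nl)→150300 …(+1); best=6000 via (B,nl_idx)
  {AC}: card=1200; try (C,hash)→1720, (A,merge)→3720, (C,merge)→3940, (A,hash)→5560, (A,nl)→24080, (C,nl)→24300; best=1720 via (C,hash)
  {BC}: card=2500; try (C,hash)→2120, (B,nl_idx)→3300, (B,merge)→5720, (C,merge)→6140, (B,hash)→9160, (B,nl)→40080 …(+1); best=2120 via (C,hash)
  {ABC}: card=750; try (A,hash)→10020, (C,hash)→10120, (B,hash)→11920, (B,nl_idx)→13270, (B,merge)→21120, (A,merge)→37620 …(+4); best=10020 via (A,hash)

cost=10020; order=B,C,A; methods=hash,hash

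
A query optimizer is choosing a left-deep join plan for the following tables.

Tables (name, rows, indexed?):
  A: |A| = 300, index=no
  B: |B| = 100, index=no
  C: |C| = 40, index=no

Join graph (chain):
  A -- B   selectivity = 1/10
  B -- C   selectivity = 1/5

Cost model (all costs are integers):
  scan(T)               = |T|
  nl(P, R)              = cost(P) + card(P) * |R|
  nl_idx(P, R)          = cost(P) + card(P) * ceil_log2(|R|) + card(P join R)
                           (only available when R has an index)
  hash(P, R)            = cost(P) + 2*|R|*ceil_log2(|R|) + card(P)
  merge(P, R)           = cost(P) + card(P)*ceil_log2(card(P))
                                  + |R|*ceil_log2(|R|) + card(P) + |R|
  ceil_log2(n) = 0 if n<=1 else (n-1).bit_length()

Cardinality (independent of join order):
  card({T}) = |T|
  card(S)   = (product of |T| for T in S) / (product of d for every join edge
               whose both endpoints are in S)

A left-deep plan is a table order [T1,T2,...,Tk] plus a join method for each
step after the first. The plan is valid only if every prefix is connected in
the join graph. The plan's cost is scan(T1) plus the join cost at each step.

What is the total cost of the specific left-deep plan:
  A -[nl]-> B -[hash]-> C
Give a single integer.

33780

step 1: scan A: cost=300, card=300
step 2: join B via nl
    card(P join B) = 300*100/(10) = 3000
    cost = 300 + 300*100 = 30300
step 3: join C via hash
    card(P join C) = 3000*40/(5) = 24000
    cost = 30300 + 2*40*6 + 3000 = 33780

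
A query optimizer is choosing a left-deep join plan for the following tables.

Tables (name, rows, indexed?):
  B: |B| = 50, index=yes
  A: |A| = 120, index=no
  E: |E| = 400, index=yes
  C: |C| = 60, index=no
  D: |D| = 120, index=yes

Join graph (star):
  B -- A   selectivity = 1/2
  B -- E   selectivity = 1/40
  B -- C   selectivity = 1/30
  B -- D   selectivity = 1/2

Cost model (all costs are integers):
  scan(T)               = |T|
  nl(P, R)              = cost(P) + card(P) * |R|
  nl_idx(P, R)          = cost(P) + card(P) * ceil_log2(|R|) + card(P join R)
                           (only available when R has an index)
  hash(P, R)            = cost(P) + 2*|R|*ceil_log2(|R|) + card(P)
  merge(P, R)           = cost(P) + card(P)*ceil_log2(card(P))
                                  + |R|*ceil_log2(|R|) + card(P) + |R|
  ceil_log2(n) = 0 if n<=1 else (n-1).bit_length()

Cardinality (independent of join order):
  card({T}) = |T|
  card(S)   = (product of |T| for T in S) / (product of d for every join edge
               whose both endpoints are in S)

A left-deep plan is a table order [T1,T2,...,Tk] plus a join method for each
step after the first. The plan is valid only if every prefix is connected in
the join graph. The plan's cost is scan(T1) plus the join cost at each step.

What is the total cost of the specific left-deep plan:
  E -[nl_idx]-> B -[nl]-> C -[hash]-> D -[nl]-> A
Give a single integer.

7235980

step 1: scan E: cost=400, card=400
step 2: join B via nl_idx
    card(P join B) = 400*50/(40) = 500
    cost = 400 + 400*6 + 500 = 3300
step 3: join C via nl
    card(P join C) = 500*60/(30) = 1000
    cost = 3300 + 500*60 = 33300
step 4: join D via hash
    card(P join D) = 1000*120/(2) = 60000
    cost = 33300 + 2*120*7 + 1000 = 35980
step 5: join A via nl
    card(P join A) = 60000*120/(2) = 3600000
    cost = 35980 + 60000*120 = 7235980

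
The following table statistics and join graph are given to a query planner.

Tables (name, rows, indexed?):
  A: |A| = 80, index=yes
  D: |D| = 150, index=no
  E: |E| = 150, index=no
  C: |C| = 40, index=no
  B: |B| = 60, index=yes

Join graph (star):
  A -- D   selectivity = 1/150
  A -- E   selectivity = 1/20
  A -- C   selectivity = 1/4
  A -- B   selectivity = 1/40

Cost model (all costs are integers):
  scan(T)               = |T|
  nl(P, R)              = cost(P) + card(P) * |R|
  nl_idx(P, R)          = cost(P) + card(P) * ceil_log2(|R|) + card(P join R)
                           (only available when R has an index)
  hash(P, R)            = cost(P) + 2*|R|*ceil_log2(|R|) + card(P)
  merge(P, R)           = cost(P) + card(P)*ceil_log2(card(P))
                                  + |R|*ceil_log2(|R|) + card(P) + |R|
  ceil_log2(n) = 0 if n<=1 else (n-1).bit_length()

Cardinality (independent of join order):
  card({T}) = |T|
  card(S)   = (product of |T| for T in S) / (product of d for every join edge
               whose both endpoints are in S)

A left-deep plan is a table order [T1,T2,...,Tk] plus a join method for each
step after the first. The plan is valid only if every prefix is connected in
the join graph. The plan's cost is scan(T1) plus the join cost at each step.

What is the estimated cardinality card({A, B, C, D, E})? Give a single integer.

Tables in S: A(80), B(60), C(40), D(150), E(150)
Edges inside S: A-D(d=150), A-E(d=20), A-C(d=4), A-B(d=40)
numerator = 80 * 60 * 40 * 150 * 150 = 4320000000
denominator = 150 * 20 * 4 * 40 = 480000
card(S) = 4320000000 / 480000 = 9000

9000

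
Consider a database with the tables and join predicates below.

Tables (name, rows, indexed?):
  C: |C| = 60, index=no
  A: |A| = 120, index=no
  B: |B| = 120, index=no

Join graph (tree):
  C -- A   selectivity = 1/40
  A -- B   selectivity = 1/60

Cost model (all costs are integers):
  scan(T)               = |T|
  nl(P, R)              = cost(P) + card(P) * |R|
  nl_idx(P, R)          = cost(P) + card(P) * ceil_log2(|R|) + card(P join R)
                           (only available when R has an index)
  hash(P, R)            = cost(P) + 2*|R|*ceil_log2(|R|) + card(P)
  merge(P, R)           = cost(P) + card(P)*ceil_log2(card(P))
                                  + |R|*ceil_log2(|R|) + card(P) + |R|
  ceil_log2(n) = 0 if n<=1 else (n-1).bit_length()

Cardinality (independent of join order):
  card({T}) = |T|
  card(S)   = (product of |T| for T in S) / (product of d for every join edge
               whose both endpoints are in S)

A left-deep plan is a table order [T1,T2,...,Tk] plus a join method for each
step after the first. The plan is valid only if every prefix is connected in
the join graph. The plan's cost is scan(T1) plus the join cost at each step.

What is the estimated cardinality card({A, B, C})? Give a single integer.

Tables in S: A(120), B(120), C(60)
Edges inside S: C-A(d=40), A-B(d=60)
numerator = 120 * 120 * 60 = 864000
denominator = 40 * 60 = 2400
card(S) = 864000 / 2400 = 360

360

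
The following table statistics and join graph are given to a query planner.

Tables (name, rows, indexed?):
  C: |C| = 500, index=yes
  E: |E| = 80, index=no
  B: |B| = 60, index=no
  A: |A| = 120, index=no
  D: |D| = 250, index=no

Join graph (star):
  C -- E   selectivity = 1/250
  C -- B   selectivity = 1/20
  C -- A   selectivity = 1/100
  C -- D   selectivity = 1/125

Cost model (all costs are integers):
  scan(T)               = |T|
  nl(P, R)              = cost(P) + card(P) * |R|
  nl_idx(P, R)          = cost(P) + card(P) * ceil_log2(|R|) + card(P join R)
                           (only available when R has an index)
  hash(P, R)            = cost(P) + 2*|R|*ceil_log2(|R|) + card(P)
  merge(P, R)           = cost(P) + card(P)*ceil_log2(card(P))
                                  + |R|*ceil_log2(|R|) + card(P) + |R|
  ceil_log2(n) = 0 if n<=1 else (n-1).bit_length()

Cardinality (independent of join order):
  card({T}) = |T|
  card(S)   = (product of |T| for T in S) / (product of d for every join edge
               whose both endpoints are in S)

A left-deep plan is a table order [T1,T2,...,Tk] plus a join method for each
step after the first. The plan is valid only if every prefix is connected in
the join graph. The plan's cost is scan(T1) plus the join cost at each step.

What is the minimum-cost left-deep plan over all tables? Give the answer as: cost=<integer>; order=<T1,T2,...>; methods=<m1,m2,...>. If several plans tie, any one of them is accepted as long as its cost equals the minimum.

cost=7754; order=E,C,D,A,B; methods=nl_idx,merge,hash,hash

Selinger DP (subsets sized 1..n):
  {C}: scan cost=500, card=500
  {E}: scan cost=80, card=80
  {B}: scan cost=60, card=60
  {A}: scan cost=120, card=120
  {D}: scan cost=250, card=250
  {CE}: card=160; try (C,nl_idx)→960, (E,hash)→2120, (C,merge)→5720, (E,merge)→6140, (C,hash)→9160, (C,nl)→40080 …(+1); best=960 via (C,nl_idx)
  {BC}: card=1500; try (B,hash)→1720, (C,nl_idx)→2100, (C,merge)→5480, (B,merge)→5920, (C,hash)→9120, (C,nl)→30060 …(+1); best=1720 via (B,hash)
  {AC}: card=600; try (C,nl_idx)→1800, (A,hash)→2680, (C,merge)→6080, (A,merge)→6460, (C,hash)→9240, (C,nl)→60120 …(+1); best=1800 via (C,nl_idx)
  {CD}: card=1000; try (C,nl_idx)→3500, (D,hash)→5000, (C,merge)→7500, (D,merge)→7750, (C,hash)→9500, (C,nl)→125250 …(+1); best=3500 via (C,nl_idx)
  {BCE}: card=480; try (B,hash)→1840, (B,merge)→2820, (E,hash)→4340, (B,nl)→10560, (E,merge)→20360, (E,nl)→121720; best=1840 via (B,hash)
  {ACE}: card=192; try (A,hash)→2800, (A,merge)→3360, (E,hash)→3520, (E,merge)→9040, (A,nl)→20160, (E,nl)→49800; best=2800 via (A,hash)
  {CDE}: card=320; try (D,merge)→4650, (D,hash)→5120, (E,hash)→5620, (E,merge)→15140, (D,nl)→40960, (E,nl)→83500; best=4650 via (D,merge)
  {ABC}: card=1800; try (B,hash)→3120, (A,hash)→4900, (B,merge)→8820, (A,merge)→20680, (B,nl)→37800, (A,nl)→181720; best=3120 via (B,hash)
  {BCD}: card=3000; try (B,hash)→5220, (D,hash)→7220, (B,merge)→14920, (D,merge)→21970, (B,nl)→63500, (D,nl)→376720; best=5220 via (B,hash)
  {ACD}: card=1200; try (A,hash)→6180, (D,hash)→6400, (D,merge)→10650, (A,merge)→15460, (A,nl)→123500, (D,nl)→151800; best=6180 via (A,hash)
  {ABCE}: card=576; try (B,hash)→3712, (A,hash)→4000, (B,merge)→4948, (E,hash)→6040, (A,merge)→7600, (B,nl)→14320 …(+3); best=3712 via (B,hash)
  {BCDE}: card=960; try (B,hash)→5690, (D,hash)→6320, (B,merge)→8270, (D,merge)→8890, (E,hash)→9340, (B,nl)→23850 …(+3); best=5690 via (B,hash)
  {ACDE}: card=384; try (A,hash)→6650, (D,merge)→6778, (D,hash)→6992, (E,hash)→8500, (A,merge)→8810, (E,merge)→21220 …(+3); best=6650 via (A,hash)
  {ABCD}: card=3600; try (B,hash)→8100, (D,hash)→8920, (A,hash)→9900, (B,merge)→21000, (D,merge)→26970, (A,merge)→45180 …(+3); best=8100 via (B,hash)
  {ABCDE}: card=1152; try (B,hash)→7754, (D,hash)→8288, (A,hash)→8330, (B,merge)→10910, (D,merge)→12298, (E,hash)→12820 …(+6); best=7754 via (B,hash)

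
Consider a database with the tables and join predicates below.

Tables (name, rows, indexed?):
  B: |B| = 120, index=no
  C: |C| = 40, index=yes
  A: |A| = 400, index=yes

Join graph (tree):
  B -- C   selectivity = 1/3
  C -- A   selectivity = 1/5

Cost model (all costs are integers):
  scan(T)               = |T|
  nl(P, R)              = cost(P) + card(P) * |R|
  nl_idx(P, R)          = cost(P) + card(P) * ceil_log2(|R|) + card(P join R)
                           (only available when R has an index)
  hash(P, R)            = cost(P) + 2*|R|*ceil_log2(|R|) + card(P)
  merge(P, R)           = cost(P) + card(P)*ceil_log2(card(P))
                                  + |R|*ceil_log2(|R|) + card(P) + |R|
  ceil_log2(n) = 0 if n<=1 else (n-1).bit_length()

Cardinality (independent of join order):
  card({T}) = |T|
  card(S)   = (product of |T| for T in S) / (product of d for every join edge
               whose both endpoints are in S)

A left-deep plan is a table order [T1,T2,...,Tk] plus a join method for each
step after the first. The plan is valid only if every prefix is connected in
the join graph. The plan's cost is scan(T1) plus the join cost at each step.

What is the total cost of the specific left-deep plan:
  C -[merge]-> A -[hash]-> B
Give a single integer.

step 1: scan C: cost=40, card=40
step 2: join A via merge
    card(P join A) = 40*400/(5) = 3200
    cost = 40 + 40*6 + 400*9 + 40 + 400 = 4320
step 3: join B via hash
    card(P join B) = 3200*120/(3) = 128000
    cost = 4320 + 2*120*7 + 3200 = 9200

9200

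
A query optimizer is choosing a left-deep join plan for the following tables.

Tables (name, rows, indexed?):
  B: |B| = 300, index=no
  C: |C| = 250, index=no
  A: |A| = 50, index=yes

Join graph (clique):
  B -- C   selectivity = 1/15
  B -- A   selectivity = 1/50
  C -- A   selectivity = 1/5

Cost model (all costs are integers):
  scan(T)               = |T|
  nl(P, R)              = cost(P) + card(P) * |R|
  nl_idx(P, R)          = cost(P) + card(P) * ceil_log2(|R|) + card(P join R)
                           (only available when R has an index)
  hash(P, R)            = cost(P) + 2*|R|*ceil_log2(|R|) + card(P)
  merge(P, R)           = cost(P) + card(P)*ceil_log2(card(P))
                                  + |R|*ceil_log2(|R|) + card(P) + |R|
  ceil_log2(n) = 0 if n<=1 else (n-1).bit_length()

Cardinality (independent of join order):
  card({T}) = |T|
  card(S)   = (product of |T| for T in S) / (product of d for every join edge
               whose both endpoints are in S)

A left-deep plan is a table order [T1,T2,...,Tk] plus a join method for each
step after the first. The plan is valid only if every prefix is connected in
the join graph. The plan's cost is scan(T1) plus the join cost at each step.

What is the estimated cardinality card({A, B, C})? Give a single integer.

Tables in S: A(50), B(300), C(250)
Edges inside S: B-C(d=15), B-A(d=50), C-A(d=5)
numerator = 50 * 300 * 250 = 3750000
denominator = 15 * 50 * 5 = 3750
card(S) = 3750000 / 3750 = 1000

1000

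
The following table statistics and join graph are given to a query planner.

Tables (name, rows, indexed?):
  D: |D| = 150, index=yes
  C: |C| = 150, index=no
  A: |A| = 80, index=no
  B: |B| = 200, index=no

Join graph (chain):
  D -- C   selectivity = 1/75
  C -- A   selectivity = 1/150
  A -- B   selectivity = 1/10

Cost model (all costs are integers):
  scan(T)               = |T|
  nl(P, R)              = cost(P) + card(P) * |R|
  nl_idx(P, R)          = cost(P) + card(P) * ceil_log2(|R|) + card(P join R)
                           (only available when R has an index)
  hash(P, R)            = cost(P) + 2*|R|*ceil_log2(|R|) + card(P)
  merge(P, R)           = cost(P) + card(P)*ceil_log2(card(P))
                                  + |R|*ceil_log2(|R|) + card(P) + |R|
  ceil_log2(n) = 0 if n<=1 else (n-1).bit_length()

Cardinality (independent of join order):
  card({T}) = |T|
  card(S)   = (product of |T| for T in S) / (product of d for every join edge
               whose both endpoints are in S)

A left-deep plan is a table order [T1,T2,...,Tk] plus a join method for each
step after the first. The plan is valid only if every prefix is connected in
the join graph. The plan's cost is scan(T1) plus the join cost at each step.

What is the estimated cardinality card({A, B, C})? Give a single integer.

1600

Tables in S: A(80), B(200), C(150)
Edges inside S: C-A(d=150), A-B(d=10)
numerator = 80 * 200 * 150 = 2400000
denominator = 150 * 10 = 1500
card(S) = 2400000 / 1500 = 1600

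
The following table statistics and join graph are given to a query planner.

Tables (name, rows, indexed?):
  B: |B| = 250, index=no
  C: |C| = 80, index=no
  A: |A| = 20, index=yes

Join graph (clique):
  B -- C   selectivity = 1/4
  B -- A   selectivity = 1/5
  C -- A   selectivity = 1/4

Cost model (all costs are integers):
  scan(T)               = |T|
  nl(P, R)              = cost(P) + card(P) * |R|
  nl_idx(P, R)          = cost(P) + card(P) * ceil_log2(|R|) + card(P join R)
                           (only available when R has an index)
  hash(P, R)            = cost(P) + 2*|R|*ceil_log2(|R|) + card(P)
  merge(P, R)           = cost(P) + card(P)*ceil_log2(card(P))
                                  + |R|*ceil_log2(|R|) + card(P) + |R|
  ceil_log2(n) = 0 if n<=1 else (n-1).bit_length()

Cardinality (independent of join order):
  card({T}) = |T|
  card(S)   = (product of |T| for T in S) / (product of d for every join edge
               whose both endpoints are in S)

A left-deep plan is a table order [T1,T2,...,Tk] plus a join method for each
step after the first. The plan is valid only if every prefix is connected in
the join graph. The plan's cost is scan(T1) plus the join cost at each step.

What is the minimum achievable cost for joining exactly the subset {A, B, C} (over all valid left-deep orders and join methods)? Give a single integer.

Selinger DP over subsets of {A,B,C}:
  {B}: scan cost=250, card=250
  {C}: scan cost=80, card=80
  {A}: scan cost=20, card=20
  {BC}: card=5000; try (C,hash)→1620, (B,merge)→2970, (C,merge)→3140, (B,hash)→4160, (B,nl)→20080, (C,nl)→20250; best=1620 via (C,hash)
  {AB}: card=1000; try (A,hash)→700, (B,merge)→2390, (A,nl_idx)→2500, (A,merge)→2620, (B,hash)→4040, (B,nl)→5020 …(+1); best=700 via (A,hash)
  {AC}: card=400; try (A,hash)→360, (C,merge)→780, (A,merge)→840, (A,nl_idx)→880, (C,hash)→1160, (C,nl)→1620 …(+1); best=360 via (A,hash)
  {ABC}: card=5000; try (C,hash)→2820, (B,hash)→4760, (B,merge)→6610, (A,hash)→6820, (C,merge)→12340, (A,nl_idx)→31620 …(+4); best=2820 via (C,hash)

2820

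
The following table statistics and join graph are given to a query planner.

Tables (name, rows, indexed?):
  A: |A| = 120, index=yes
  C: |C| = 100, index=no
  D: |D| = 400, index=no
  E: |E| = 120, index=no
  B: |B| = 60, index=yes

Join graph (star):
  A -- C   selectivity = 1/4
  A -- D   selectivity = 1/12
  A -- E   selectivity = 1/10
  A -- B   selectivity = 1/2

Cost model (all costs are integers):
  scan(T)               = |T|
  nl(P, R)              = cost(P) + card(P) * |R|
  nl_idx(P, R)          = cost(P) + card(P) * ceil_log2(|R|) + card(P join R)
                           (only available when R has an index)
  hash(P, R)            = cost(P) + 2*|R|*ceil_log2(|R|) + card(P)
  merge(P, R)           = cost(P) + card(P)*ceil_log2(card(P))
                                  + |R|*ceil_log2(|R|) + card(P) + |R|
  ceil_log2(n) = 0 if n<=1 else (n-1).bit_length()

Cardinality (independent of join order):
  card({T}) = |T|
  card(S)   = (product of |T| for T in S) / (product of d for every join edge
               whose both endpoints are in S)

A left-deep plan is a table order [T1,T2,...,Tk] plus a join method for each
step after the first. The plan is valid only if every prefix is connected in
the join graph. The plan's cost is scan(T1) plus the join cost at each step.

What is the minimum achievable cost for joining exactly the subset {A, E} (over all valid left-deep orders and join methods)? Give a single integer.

Selinger DP over subsets of {A,E}:
  {A}: scan cost=120, card=120
  {E}: scan cost=120, card=120
  {AE}: card=1440; try (E,hash)→1920, (A,hash)→1920, (E,merge)→2040, (A,merge)→2040, (A,nl_idx)→2400, (E,nl)→14520 …(+1); best=1920 via (E,hash)

1920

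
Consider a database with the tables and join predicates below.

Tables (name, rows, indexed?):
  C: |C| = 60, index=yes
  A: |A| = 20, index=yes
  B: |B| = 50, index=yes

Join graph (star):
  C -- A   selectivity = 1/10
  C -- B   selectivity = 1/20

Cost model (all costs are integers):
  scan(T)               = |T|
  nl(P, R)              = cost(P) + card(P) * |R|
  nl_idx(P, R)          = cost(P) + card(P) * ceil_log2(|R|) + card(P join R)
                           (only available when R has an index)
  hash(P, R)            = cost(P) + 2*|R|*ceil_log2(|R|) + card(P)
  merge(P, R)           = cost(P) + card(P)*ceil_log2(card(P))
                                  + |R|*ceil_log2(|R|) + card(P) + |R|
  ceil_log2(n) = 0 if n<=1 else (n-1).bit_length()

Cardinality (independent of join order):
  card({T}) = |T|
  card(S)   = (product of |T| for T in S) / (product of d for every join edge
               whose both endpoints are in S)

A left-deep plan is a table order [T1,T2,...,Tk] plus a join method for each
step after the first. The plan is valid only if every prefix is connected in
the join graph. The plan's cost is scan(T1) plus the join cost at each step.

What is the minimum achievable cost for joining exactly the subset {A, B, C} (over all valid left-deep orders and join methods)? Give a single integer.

Selinger DP over subsets of {A,B,C}:
  {C}: scan cost=60, card=60
  {A}: scan cost=20, card=20
  {B}: scan cost=50, card=50
  {AC}: card=120; try (C,nl_idx)→260, (A,hash)→320, (A,nl_idx)→480, (C,merge)→560, (A,merge)→600, (C,hash)→760 …(+2); best=260 via (C,nl_idx)
  {BC}: card=150; try (C,nl_idx)→500, (B,nl_idx)→570, (B,hash)→720, (C,hash)→820, (C,merge)→820, (B,merge)→830 …(+2); best=500 via (C,nl_idx)
  {ABC}: card=300; try (A,hash)→850, (B,hash)→980, (B,nl_idx)→1280, (A,nl_idx)→1550, (B,merge)→1570, (A,merge)→1970 …(+2); best=850 via (A,hash)

850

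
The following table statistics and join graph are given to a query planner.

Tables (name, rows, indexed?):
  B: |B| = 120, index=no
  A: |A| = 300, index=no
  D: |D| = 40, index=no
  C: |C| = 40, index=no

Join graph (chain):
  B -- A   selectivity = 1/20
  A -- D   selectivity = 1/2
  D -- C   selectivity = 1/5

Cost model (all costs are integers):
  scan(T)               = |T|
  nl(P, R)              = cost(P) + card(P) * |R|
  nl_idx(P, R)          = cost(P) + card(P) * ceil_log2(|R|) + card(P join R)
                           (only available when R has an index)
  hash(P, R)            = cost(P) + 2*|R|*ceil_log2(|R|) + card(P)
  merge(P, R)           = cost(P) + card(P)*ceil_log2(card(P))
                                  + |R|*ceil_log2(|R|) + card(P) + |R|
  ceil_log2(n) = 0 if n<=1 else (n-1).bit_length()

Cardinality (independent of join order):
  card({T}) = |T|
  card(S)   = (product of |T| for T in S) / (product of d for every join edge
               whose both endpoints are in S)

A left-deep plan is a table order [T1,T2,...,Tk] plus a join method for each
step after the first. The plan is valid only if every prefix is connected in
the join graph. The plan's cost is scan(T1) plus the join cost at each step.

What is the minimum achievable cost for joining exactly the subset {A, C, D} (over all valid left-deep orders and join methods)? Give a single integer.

Selinger DP over subsets of {A,C,D}:
  {A}: scan cost=300, card=300
  {D}: scan cost=40, card=40
  {C}: scan cost=40, card=40
  {AD}: card=6000; try (D,hash)→1080, (A,merge)→3320, (D,merge)→3580, (A,hash)→5480, (A,nl)→12040, (D,nl)→12300; best=1080 via (D,hash)
  {CD}: card=320; try (D,hash)→560, (C,hash)→560, (D,merge)→600, (C,merge)→600, (D,nl)→1640, (C,nl)→1640; best=560 via (D,hash)
  {ACD}: card=48000; try (A,hash)→6280, (A,merge)→6760, (C,hash)→7560, (C,merge)→85360, (A,nl)→96560, (C,nl)→241080; best=6280 via (A,hash)

6280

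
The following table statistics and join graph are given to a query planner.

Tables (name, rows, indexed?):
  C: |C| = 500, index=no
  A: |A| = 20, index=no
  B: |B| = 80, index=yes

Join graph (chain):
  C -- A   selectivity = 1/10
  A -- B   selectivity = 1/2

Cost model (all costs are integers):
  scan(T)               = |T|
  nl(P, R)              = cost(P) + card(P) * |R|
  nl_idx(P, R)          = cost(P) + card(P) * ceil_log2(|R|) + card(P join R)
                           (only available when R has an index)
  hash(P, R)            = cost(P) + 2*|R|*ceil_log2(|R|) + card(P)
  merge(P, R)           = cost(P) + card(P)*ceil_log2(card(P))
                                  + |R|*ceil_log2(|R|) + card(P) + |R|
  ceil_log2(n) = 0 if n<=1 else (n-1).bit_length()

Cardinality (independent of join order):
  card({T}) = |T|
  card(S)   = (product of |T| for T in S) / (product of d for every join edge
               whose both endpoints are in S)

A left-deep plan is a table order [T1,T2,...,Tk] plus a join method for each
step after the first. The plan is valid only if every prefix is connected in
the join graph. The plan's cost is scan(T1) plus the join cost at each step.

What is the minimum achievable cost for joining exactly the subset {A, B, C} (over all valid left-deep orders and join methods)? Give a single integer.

Selinger DP over subsets of {A,B,C}:
  {C}: scan cost=500, card=500
  {A}: scan cost=20, card=20
  {B}: scan cost=80, card=80
  {AC}: card=1000; try (A,hash)→1200, (C,merge)→5140, (A,merge)→5620, (C,hash)→9040, (C,nl)→10020, (A,nl)→10500; best=1200 via (A,hash)
  {AB}: card=800; try (A,hash)→360, (B,merge)→780, (A,merge)→840, (B,nl_idx)→960, (B,hash)→1160, (B,nl)→1620 …(+1); best=360 via (A,hash)
  {ABC}: card=40000; try (B,hash)→3320, (C,hash)→10160, (B,merge)→12840, (C,merge)→14160, (B,nl_idx)→48200, (B,nl)→81200 …(+1); best=3320 via (B,hash)

3320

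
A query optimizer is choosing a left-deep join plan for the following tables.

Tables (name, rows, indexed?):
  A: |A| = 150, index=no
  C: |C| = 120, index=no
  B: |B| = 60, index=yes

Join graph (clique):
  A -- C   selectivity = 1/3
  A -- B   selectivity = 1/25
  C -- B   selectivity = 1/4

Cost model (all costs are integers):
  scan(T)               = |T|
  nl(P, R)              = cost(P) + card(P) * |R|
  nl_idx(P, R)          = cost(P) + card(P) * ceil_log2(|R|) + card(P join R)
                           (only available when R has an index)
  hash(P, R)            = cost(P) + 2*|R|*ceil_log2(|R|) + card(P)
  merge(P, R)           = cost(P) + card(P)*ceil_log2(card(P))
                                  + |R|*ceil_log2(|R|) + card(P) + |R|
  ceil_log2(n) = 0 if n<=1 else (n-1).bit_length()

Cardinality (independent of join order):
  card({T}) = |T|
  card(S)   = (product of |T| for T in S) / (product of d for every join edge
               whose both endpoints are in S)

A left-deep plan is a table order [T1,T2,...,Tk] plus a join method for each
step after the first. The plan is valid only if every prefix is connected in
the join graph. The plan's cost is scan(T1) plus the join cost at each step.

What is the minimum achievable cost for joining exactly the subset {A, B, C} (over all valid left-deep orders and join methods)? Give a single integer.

3060

Selinger DP over subsets of {A,B,C}:
  {A}: scan cost=150, card=150
  {C}: scan cost=120, card=120
  {B}: scan cost=60, card=60
  {AC}: card=6000; try (C,hash)→1980, (A,merge)→2430, (C,merge)→2460, (A,hash)→2640, (A,nl)→18120, (C,nl)→18150; best=1980 via (C,hash)
  {AB}: card=360; try (B,hash)→1020, (B,nl_idx)→1410, (A,merge)→1830, (B,merge)→1920, (A,hash)→2520, (A,nl)→9060 …(+1); best=1020 via (B,hash)
  {BC}: card=1800; try (B,hash)→960, (C,merge)→1440, (B,merge)→1500, (C,hash)→1800, (B,nl_idx)→2640, (C,nl)→7260 …(+1); best=960 via (B,hash)
  {ABC}: card=3600; try (C,hash)→3060, (A,hash)→5160, (C,merge)→5580, (B,hash)→8700, (A,merge)→23910, (B,nl_idx)→41580 …(+4); best=3060 via (C,hash)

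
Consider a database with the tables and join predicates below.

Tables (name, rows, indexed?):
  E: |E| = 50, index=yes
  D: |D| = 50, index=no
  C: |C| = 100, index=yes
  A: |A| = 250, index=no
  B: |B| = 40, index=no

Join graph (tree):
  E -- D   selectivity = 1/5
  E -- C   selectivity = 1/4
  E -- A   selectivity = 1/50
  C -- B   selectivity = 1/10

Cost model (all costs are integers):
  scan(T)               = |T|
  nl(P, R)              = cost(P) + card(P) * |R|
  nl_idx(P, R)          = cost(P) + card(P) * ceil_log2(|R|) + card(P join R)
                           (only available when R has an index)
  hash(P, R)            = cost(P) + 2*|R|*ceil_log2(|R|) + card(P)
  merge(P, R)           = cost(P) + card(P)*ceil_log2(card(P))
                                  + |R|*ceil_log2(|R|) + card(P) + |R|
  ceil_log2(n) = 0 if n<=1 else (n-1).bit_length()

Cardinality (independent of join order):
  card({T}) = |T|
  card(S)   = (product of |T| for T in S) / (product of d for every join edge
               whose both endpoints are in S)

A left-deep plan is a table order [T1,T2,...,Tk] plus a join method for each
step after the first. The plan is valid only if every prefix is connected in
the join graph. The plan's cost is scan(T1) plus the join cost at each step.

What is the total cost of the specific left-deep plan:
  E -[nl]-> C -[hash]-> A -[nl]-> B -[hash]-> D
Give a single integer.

285900

step 1: scan E: cost=50, card=50
step 2: join C via nl
    card(P join C) = 50*100/(4) = 1250
    cost = 50 + 50*100 = 5050
step 3: join A via hash
    card(P join A) = 1250*250/(50) = 6250
    cost = 5050 + 2*250*8 + 1250 = 10300
step 4: join B via nl
    card(P join B) = 6250*40/(10) = 25000
    cost = 10300 + 6250*40 = 260300
step 5: join D via hash
    card(P join D) = 25000*50/(5) = 250000
    cost = 260300 + 2*50*6 + 25000 = 285900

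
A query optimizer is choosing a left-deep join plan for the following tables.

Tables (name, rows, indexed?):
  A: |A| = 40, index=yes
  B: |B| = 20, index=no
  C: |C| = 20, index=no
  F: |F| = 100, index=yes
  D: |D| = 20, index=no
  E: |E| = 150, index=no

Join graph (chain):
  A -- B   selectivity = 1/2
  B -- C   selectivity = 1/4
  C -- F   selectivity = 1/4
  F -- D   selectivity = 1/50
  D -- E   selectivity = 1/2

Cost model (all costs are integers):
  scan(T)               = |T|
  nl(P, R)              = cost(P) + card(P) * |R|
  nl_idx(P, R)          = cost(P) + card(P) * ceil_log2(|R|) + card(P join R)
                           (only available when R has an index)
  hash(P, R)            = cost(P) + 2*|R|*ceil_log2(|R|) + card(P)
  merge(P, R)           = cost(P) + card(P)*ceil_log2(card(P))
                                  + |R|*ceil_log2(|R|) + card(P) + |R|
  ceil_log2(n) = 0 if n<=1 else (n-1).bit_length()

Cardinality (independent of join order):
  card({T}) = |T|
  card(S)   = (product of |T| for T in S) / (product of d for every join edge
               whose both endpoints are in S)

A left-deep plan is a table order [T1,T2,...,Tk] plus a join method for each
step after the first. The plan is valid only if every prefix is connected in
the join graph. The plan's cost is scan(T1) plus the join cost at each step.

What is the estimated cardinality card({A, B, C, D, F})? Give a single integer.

Tables in S: A(40), B(20), C(20), D(20), F(100)
Edges inside S: A-B(d=2), B-C(d=4), C-F(d=4), F-D(d=50)
numerator = 40 * 20 * 20 * 20 * 100 = 32000000
denominator = 2 * 4 * 4 * 50 = 1600
card(S) = 32000000 / 1600 = 20000

20000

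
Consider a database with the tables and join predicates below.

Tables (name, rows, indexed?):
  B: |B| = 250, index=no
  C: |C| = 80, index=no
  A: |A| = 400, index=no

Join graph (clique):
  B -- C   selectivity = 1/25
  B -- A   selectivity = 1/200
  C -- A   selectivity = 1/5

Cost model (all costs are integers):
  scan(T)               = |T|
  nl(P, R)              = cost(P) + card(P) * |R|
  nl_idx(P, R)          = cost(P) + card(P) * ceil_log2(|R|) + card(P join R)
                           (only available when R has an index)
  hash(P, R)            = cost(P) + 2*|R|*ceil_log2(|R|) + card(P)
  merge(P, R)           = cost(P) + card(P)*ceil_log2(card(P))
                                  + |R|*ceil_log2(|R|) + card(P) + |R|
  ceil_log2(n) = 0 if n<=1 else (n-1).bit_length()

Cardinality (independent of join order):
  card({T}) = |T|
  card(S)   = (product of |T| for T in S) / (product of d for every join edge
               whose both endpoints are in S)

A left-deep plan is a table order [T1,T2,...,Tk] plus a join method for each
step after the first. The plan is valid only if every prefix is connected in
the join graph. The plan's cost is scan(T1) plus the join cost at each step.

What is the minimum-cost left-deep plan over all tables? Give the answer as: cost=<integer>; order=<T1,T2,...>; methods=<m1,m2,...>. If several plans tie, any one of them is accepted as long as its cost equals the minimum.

cost=6420; order=A,B,C; methods=hash,hash

Selinger DP (subsets sized 1..n):
  {B}: scan cost=250, card=250
  {C}: scan cost=80, card=80
  {A}: scan cost=400, card=400
  {BC}: card=800; try (C,hash)→1620, (B,merge)→2970, (C,merge)→3140, (B,hash)→4160, (B,nl)→20080, (C,nl)→20250; best=1620 via (C,hash)
  {AB}: card=500; try (B,hash)→4800, (A,merge)→6500, (B,merge)→6650, (A,hash)→7700, (A,nl)→100250, (B,nl)→100400; best=4800 via (B,hash)
  {AC}: card=6400; try (C,hash)→1920, (A,merge)→4720, (C,merge)→5040, (A,hash)→7360, (A,nl)→32080, (C,nl)→32400; best=1920 via (C,hash)
  {ABC}: card=320; try (C,hash)→6420, (A,hash)→9620, (C,merge)→10440, (B,hash)→12320, (A,merge)→14420, (C,nl)→44800 …(+3); best=6420 via (C,hash)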